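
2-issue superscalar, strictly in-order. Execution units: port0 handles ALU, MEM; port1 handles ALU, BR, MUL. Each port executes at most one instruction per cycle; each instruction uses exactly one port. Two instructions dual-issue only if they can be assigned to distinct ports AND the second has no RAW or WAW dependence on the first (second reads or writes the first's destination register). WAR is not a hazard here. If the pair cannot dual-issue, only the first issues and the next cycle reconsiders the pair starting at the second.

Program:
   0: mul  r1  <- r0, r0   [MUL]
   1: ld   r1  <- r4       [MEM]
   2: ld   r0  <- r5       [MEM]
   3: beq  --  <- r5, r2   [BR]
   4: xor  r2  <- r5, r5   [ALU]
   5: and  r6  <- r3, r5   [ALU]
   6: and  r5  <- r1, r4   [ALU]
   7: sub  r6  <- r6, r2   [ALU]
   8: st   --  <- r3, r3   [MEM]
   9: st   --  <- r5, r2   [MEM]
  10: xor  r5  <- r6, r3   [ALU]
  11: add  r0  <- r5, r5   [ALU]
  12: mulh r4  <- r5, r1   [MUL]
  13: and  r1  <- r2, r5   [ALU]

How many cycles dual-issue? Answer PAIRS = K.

0. mul.MUL @i0  | WAW r1
1. ld.MEM @i1  | no-port MEM/MEM
2. ld.MEM beq.BR @i2&i3  | dual
3. xor.ALU and.ALU @i4&i5  | dual
4. and.ALU sub.ALU @i6&i7  | dual
5. st.MEM @i8  | no-port MEM/MEM
6. st.MEM xor.ALU @i9&i10  | dual
7. add.ALU mulh.MUL @i11&i12  | dual
8. and.ALU @i13  | tail

PAIRS = 5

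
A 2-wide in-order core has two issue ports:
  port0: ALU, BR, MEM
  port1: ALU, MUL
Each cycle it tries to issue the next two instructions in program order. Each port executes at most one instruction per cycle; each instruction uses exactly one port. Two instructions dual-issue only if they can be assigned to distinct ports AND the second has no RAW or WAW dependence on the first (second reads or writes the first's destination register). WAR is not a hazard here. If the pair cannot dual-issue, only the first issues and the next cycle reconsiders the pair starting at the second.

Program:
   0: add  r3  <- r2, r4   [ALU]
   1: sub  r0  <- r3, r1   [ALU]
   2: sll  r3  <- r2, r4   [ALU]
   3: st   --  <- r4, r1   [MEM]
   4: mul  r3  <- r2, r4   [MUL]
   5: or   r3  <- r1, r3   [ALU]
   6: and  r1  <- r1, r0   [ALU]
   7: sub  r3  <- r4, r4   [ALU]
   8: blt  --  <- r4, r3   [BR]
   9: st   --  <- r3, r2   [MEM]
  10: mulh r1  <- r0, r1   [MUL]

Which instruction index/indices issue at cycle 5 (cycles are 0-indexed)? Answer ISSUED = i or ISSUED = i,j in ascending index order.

ISSUED = 8

  cy0 -> i0 (add.ALU) RAW r3
  cy1 -> i1/i2 (sub.ALU sll.ALU) pair
  cy2 -> i3/i4 (st.MEM mul.MUL) pair
  cy3 -> i5/i6 (or.ALU and.ALU) pair
  cy4 -> i7 (sub.ALU) RAW r3
  cy5 -> i8 (blt.BR) no-port BR/MEM
  cy6 -> i9/i10 (st.MEM mulh.MUL) pair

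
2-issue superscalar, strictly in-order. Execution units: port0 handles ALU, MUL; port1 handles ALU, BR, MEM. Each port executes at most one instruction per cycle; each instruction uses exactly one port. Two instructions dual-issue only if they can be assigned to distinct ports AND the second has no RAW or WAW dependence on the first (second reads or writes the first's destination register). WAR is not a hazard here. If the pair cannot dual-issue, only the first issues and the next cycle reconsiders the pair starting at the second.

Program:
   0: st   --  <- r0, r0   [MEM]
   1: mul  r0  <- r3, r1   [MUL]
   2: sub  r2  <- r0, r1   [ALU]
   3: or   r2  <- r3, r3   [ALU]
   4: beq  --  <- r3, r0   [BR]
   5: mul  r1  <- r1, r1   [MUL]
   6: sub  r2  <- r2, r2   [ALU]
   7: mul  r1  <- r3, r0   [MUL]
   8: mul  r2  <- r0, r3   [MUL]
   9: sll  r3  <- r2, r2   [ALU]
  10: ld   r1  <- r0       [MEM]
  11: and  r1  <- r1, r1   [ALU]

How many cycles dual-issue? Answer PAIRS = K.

PAIRS = 4

c0: i0,i1 st;mul  pair
c1: i2 sub  WAW r2
c2: i3,i4 or;beq  pair
c3: i5,i6 mul;sub  pair
c4: i7 mul  no-port MUL/MUL
c5: i8 mul  RAW r2
c6: i9,i10 sll;ld  pair
c7: i11 and  tail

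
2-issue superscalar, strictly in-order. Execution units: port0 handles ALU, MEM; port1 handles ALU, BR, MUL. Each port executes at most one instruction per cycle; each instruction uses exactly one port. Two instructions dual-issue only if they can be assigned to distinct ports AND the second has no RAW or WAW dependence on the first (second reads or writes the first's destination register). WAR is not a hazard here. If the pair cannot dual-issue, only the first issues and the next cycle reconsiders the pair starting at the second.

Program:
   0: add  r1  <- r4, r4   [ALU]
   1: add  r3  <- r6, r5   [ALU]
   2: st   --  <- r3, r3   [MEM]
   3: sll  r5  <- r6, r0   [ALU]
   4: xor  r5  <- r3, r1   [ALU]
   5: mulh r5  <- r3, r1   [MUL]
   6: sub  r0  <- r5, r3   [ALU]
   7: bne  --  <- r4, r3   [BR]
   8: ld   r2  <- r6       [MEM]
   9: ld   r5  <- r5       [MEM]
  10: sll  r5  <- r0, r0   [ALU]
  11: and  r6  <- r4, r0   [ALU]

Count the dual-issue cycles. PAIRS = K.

0. add.ALU add.ALU @i0/i1  | 2-wide
1. st.MEM sll.ALU @i2/i3  | 2-wide
2. xor.ALU @i4  | WAW r5
3. mulh.MUL @i5  | RAW r5
4. sub.ALU bne.BR @i6/i7  | 2-wide
5. ld.MEM @i8  | no-port MEM/MEM
6. ld.MEM @i9  | WAW r5
7. sll.ALU and.ALU @i10/i11  | 2-wide

PAIRS = 4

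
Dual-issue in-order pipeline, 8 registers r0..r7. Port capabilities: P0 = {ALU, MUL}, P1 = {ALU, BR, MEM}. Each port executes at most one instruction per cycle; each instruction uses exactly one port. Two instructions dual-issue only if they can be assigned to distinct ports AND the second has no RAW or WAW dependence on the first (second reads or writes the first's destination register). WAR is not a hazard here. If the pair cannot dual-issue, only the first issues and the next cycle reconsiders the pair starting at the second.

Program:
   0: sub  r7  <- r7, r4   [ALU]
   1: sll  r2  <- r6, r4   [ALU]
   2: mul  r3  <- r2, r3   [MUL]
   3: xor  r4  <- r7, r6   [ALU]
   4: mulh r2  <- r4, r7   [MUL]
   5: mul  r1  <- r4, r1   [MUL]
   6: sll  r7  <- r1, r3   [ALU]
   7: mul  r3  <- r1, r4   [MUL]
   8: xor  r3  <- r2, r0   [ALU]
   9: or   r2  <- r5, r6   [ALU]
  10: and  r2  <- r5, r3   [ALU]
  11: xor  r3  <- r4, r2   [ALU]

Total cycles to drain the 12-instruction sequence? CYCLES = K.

CYCLES = 8

#0 head=0: sub;sll i0/i1 dual
#1 head=2: mul;xor i2/i3 dual
#2 head=4: mulh i4 no-port MUL/MUL
#3 head=5: mul i5 RAW r1
#4 head=6: sll;mul i6/i7 dual
#5 head=8: xor;or i8/i9 dual
#6 head=10: and i10 RAW r2
#7 head=11: xor i11 tail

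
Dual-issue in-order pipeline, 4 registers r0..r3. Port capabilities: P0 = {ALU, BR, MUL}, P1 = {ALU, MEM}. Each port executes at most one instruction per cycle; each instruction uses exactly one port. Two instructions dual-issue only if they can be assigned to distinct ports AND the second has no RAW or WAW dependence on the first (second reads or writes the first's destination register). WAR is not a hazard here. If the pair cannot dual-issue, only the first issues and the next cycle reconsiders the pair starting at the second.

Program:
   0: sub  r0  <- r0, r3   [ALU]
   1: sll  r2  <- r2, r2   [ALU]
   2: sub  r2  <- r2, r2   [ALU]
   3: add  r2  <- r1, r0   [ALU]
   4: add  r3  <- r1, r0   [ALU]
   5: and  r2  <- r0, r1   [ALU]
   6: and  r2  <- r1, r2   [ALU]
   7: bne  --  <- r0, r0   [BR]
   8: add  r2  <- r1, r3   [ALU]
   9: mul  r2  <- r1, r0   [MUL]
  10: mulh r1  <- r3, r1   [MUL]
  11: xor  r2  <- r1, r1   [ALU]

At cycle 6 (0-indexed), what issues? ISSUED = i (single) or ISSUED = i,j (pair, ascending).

c0: i0,i1 sub/sll  2-wide
c1: i2 sub  WAW r2
c2: i3,i4 add/add  2-wide
c3: i5 and  RAW+WAW r2
c4: i6,i7 and/bne  2-wide
c5: i8 add  WAW r2
c6: i9 mul  no-port MUL/MUL
c7: i10 mulh  RAW r1
c8: i11 xor  tail

ISSUED = 9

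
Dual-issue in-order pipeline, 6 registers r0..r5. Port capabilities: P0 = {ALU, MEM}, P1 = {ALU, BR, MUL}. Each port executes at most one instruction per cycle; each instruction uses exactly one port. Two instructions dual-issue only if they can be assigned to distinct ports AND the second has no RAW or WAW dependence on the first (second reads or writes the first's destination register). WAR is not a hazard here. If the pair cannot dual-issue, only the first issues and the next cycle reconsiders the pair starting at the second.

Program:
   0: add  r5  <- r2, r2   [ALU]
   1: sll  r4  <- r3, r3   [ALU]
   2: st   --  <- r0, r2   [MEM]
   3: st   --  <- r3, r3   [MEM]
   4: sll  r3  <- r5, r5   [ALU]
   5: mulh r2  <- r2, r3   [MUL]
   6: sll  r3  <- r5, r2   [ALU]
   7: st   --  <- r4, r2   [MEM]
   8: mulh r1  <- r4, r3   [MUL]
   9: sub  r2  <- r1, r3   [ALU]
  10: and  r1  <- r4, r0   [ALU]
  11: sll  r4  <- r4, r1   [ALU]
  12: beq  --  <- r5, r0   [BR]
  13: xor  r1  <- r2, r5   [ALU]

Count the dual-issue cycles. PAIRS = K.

[0] i0&i1  add;sll  -- pair
[1] i2  st  -- no-port MEM/MEM
[2] i3&i4  st;sll  -- pair
[3] i5  mulh  -- RAW r2
[4] i6&i7  sll;st  -- pair
[5] i8  mulh  -- RAW r1
[6] i9&i10  sub;and  -- pair
[7] i11&i12  sll;beq  -- pair
[8] i13  xor  -- tail

PAIRS = 5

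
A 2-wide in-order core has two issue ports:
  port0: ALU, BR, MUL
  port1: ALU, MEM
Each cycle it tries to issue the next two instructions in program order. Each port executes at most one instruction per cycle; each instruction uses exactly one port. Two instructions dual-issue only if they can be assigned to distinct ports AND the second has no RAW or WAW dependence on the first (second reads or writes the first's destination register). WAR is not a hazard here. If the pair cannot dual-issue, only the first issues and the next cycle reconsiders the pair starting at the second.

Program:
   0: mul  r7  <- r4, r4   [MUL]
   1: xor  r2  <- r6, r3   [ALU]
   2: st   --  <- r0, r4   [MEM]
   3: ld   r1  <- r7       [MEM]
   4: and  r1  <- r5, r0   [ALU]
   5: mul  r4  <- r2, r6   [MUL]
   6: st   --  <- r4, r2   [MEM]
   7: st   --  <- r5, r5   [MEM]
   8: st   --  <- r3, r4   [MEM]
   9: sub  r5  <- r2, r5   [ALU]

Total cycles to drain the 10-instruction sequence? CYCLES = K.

t=0 i0,i1:mul.MUL xor.ALU ; 2-wide
t=1 i2:st.MEM ; no-port MEM/MEM
t=2 i3:ld.MEM ; WAW r1
t=3 i4,i5:and.ALU mul.MUL ; 2-wide
t=4 i6:st.MEM ; no-port MEM/MEM
t=5 i7:st.MEM ; no-port MEM/MEM
t=6 i8,i9:st.MEM sub.ALU ; 2-wide

CYCLES = 7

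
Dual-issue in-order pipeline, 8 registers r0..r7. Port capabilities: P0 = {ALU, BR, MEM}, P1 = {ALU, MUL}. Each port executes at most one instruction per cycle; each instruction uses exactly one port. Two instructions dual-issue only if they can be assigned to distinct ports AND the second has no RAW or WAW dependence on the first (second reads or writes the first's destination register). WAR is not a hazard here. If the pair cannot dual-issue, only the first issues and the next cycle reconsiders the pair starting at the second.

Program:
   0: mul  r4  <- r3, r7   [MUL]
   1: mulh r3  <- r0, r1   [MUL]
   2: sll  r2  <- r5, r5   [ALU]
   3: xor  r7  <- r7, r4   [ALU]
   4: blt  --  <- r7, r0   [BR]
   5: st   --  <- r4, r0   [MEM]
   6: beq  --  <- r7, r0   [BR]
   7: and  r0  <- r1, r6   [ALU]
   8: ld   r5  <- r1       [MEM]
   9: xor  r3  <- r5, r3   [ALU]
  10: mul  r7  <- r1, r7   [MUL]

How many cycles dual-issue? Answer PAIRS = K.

PAIRS = 3

#0 head=0: mul i0 no-port MUL/MUL
#1 head=1: mulh/sll i1&i2 pair
#2 head=3: xor i3 RAW r7
#3 head=4: blt i4 no-port BR/MEM
#4 head=5: st i5 no-port MEM/BR
#5 head=6: beq/and i6&i7 pair
#6 head=8: ld i8 RAW r5
#7 head=9: xor/mul i9&i10 pair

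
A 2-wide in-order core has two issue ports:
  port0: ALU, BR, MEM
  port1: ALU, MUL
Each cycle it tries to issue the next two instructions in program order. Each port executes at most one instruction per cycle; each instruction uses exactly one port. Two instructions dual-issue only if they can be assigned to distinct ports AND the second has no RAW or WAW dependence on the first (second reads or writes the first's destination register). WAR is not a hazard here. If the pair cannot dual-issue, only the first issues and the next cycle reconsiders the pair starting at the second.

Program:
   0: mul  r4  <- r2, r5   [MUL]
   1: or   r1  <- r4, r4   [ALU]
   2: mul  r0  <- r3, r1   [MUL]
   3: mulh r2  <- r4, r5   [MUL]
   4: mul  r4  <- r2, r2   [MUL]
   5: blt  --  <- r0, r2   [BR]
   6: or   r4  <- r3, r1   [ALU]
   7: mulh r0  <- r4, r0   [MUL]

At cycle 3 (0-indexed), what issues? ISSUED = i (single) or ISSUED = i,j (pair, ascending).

ISSUED = 3

c0: i0 mul  RAW r4
c1: i1 or  RAW r1
c2: i2 mul  no-port MUL/MUL
c3: i3 mulh  no-port MUL/MUL
c4: i4&i5 mul blt  pair
c5: i6 or  RAW r4
c6: i7 mulh  tail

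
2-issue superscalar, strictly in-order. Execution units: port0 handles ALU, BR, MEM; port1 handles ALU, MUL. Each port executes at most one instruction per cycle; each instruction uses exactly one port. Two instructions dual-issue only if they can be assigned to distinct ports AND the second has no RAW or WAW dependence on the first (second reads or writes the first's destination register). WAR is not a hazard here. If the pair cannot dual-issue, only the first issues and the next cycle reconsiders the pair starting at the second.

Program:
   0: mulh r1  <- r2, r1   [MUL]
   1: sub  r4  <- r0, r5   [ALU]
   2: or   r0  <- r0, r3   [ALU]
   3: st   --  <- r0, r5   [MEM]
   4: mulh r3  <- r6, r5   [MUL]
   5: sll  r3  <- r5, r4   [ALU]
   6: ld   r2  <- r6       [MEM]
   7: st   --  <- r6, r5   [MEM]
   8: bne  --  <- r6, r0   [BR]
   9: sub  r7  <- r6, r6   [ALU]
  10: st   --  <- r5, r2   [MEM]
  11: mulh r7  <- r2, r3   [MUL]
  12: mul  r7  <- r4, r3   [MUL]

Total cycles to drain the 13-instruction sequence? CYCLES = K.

CYCLES = 8

[0] i0/i1  mulh;sub  -- dual
[1] i2  or  -- RAW r0
[2] i3/i4  st;mulh  -- dual
[3] i5/i6  sll;ld  -- dual
[4] i7  st  -- no-port MEM/BR
[5] i8/i9  bne;sub  -- dual
[6] i10/i11  st;mulh  -- dual
[7] i12  mul  -- tail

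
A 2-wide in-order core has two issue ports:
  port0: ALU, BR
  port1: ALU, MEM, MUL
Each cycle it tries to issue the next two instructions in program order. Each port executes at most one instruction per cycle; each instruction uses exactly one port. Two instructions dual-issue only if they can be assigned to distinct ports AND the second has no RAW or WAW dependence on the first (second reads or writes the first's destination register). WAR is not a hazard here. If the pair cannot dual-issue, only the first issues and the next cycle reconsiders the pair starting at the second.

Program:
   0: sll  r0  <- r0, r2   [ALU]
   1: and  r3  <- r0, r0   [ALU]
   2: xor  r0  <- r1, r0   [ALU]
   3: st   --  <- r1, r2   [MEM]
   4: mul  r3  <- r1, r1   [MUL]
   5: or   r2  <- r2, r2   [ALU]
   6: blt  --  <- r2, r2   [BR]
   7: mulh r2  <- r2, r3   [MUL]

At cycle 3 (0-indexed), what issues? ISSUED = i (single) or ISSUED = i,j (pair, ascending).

t=0 i0:sll.ALU ; RAW r0
t=1 i1,i2:and.ALU xor.ALU ; 2-wide
t=2 i3:st.MEM ; no-port MEM/MUL
t=3 i4,i5:mul.MUL or.ALU ; 2-wide
t=4 i6,i7:blt.BR mulh.MUL ; 2-wide

ISSUED = 4,5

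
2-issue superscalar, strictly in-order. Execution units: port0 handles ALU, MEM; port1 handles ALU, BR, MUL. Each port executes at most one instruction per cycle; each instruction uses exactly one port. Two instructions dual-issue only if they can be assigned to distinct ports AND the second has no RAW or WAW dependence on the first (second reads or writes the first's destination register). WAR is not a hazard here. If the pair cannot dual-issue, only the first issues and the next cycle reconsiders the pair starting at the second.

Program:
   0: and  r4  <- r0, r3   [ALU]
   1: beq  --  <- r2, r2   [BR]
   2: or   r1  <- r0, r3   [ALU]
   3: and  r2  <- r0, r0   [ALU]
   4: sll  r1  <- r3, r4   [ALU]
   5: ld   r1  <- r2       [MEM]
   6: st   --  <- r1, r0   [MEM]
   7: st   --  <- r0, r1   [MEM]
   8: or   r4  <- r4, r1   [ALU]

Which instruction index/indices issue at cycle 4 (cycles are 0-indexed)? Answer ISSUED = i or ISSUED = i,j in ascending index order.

ISSUED = 6

  cy0 -> i0,i1 (and;beq) dual
  cy1 -> i2,i3 (or;and) dual
  cy2 -> i4 (sll) WAW r1
  cy3 -> i5 (ld) no-port MEM/MEM
  cy4 -> i6 (st) no-port MEM/MEM
  cy5 -> i7,i8 (st;or) dual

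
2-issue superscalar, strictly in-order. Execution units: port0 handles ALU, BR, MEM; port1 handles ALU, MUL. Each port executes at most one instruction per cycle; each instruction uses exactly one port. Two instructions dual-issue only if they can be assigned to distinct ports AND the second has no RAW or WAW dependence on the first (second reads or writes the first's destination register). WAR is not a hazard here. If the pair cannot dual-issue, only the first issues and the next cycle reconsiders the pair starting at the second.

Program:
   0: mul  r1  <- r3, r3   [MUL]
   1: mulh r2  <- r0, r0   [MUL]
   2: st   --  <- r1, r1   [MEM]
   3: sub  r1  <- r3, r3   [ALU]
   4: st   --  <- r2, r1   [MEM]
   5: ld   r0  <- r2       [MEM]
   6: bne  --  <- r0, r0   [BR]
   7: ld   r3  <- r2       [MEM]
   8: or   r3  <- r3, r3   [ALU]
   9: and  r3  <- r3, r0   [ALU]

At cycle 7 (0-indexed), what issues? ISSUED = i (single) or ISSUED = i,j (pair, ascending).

ISSUED = 8

#0 head=0: mul.MUL i0 no-port MUL/MUL
#1 head=1: mulh.MUL+st.MEM i1,i2 dual
#2 head=3: sub.ALU i3 RAW r1
#3 head=4: st.MEM i4 no-port MEM/MEM
#4 head=5: ld.MEM i5 no-port MEM/BR
#5 head=6: bne.BR i6 no-port BR/MEM
#6 head=7: ld.MEM i7 RAW+WAW r3
#7 head=8: or.ALU i8 RAW+WAW r3
#8 head=9: and.ALU i9 tail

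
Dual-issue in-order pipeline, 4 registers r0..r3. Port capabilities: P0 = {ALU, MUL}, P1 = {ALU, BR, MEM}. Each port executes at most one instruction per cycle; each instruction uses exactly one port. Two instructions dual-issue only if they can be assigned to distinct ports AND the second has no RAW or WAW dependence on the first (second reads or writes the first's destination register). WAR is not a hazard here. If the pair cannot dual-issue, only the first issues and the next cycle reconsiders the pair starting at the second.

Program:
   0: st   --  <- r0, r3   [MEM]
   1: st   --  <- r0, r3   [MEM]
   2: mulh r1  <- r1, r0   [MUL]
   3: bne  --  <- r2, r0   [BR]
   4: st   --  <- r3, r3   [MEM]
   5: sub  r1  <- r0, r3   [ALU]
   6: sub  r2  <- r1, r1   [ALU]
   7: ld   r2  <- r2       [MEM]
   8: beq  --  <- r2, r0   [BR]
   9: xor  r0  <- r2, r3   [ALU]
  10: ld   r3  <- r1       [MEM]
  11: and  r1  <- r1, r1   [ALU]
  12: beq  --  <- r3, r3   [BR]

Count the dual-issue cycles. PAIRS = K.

[0] i0  st  -- no-port MEM/MEM
[1] i1&i2  st+mulh  -- pair
[2] i3  bne  -- no-port BR/MEM
[3] i4&i5  st+sub  -- pair
[4] i6  sub  -- RAW+WAW r2
[5] i7  ld  -- no-port MEM/BR
[6] i8&i9  beq+xor  -- pair
[7] i10&i11  ld+and  -- pair
[8] i12  beq  -- tail

PAIRS = 4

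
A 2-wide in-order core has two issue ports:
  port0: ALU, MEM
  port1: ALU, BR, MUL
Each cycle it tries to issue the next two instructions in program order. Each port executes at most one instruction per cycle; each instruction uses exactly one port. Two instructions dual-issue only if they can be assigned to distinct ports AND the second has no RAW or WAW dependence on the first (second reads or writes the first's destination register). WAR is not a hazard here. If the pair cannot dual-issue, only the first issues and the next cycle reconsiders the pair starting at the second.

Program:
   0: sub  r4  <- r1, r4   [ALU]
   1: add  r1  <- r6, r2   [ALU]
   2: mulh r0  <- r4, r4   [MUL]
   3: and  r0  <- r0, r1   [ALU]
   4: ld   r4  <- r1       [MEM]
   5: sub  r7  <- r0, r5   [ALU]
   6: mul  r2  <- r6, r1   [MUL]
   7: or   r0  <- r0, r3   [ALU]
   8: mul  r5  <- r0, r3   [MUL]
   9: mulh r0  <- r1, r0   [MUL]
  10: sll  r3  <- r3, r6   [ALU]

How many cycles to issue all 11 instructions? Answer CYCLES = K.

  cy0 -> i0&i1 (sub.ALU add.ALU) pair
  cy1 -> i2 (mulh.MUL) RAW+WAW r0
  cy2 -> i3&i4 (and.ALU ld.MEM) pair
  cy3 -> i5&i6 (sub.ALU mul.MUL) pair
  cy4 -> i7 (or.ALU) RAW r0
  cy5 -> i8 (mul.MUL) no-port MUL/MUL
  cy6 -> i9&i10 (mulh.MUL sll.ALU) pair

CYCLES = 7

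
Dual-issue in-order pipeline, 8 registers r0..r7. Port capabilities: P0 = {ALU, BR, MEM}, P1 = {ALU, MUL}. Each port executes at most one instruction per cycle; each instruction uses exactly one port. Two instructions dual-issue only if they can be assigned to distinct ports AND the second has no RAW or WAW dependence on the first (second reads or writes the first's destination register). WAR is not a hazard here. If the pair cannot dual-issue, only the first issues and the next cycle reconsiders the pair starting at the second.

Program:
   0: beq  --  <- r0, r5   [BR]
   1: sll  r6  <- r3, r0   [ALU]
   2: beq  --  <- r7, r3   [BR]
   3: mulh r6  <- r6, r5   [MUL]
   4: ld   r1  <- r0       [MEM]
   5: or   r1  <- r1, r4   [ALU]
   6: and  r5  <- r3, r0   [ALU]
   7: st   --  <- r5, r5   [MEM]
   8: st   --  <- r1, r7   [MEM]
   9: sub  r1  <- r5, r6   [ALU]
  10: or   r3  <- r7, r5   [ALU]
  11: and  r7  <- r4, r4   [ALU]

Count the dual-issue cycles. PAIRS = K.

[0] i0/i1  beq;sll  -- pair
[1] i2/i3  beq;mulh  -- pair
[2] i4  ld  -- RAW+WAW r1
[3] i5/i6  or;and  -- pair
[4] i7  st  -- no-port MEM/MEM
[5] i8/i9  st;sub  -- pair
[6] i10/i11  or;and  -- pair

PAIRS = 5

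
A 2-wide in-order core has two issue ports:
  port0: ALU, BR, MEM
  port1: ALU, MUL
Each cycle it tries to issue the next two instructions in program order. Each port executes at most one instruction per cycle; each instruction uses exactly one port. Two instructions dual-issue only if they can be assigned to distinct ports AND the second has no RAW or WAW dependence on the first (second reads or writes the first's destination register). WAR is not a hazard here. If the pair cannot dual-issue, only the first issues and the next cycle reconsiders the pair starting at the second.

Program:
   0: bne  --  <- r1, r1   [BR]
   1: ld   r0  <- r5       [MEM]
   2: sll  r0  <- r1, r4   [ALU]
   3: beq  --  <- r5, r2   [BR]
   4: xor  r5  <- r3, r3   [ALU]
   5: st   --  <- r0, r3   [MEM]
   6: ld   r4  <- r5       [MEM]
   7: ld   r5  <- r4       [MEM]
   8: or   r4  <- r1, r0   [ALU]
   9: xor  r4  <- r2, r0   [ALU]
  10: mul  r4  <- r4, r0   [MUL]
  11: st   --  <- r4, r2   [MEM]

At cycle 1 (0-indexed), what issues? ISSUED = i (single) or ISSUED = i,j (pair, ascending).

t=0 i0:bne.BR ; no-port BR/MEM
t=1 i1:ld.MEM ; WAW r0
t=2 i2+i3:sll.ALU+beq.BR ; pair
t=3 i4+i5:xor.ALU+st.MEM ; pair
t=4 i6:ld.MEM ; no-port MEM/MEM
t=5 i7+i8:ld.MEM+or.ALU ; pair
t=6 i9:xor.ALU ; RAW+WAW r4
t=7 i10:mul.MUL ; RAW r4
t=8 i11:st.MEM ; tail

ISSUED = 1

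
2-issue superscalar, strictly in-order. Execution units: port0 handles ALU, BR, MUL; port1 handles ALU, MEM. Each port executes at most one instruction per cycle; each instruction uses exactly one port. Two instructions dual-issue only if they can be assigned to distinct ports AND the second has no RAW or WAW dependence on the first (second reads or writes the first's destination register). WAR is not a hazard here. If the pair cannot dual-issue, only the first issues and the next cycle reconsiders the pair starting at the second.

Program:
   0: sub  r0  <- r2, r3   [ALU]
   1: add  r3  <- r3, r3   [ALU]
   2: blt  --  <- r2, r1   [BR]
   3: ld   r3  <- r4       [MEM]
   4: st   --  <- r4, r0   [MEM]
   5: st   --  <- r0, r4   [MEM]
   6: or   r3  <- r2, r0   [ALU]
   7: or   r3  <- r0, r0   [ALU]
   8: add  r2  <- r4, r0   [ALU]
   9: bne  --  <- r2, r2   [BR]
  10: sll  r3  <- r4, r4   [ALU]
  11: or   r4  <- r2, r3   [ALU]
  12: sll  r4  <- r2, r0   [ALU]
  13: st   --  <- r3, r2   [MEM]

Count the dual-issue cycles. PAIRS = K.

0. sub.ALU;add.ALU @i0+i1  | pair
1. blt.BR;ld.MEM @i2+i3  | pair
2. st.MEM @i4  | no-port MEM/MEM
3. st.MEM;or.ALU @i5+i6  | pair
4. or.ALU;add.ALU @i7+i8  | pair
5. bne.BR;sll.ALU @i9+i10  | pair
6. or.ALU @i11  | WAW r4
7. sll.ALU;st.MEM @i12+i13  | pair

PAIRS = 6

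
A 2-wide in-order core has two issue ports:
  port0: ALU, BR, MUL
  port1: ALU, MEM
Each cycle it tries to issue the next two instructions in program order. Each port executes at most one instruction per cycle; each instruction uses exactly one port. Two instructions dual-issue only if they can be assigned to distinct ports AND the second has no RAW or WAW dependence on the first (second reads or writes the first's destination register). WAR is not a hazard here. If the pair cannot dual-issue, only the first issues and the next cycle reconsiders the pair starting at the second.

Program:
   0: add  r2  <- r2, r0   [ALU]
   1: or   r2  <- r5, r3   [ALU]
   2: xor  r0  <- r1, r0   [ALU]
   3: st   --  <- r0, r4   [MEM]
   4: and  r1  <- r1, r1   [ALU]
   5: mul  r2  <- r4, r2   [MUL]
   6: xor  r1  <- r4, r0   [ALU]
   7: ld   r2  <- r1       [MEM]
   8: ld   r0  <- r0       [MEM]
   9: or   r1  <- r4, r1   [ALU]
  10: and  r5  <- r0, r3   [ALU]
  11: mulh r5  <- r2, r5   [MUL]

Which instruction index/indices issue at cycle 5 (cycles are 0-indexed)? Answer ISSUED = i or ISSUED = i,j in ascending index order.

[0] i0  add  -- WAW r2
[1] i1/i2  or+xor  -- dual
[2] i3/i4  st+and  -- dual
[3] i5/i6  mul+xor  -- dual
[4] i7  ld  -- no-port MEM/MEM
[5] i8/i9  ld+or  -- dual
[6] i10  and  -- RAW+WAW r5
[7] i11  mulh  -- tail

ISSUED = 8,9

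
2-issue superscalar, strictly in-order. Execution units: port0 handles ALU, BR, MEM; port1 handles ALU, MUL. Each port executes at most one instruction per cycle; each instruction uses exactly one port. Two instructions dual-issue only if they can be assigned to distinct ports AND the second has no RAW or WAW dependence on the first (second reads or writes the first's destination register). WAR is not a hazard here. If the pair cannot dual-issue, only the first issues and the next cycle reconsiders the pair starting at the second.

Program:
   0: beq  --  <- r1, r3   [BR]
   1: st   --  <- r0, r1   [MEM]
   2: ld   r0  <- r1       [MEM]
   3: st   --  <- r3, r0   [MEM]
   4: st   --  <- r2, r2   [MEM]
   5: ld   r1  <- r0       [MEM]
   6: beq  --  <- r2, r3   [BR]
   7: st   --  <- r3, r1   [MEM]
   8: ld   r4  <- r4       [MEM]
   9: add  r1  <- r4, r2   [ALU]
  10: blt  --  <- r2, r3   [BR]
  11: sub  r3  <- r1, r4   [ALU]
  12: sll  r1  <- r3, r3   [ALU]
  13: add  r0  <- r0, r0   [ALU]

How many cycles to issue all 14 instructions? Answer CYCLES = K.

CYCLES = 12

0. beq.BR @i0  | no-port BR/MEM
1. st.MEM @i1  | no-port MEM/MEM
2. ld.MEM @i2  | no-port MEM/MEM
3. st.MEM @i3  | no-port MEM/MEM
4. st.MEM @i4  | no-port MEM/MEM
5. ld.MEM @i5  | no-port MEM/BR
6. beq.BR @i6  | no-port BR/MEM
7. st.MEM @i7  | no-port MEM/MEM
8. ld.MEM @i8  | RAW r4
9. add.ALU;blt.BR @i9+i10  | pair
10. sub.ALU @i11  | RAW r3
11. sll.ALU;add.ALU @i12+i13  | pair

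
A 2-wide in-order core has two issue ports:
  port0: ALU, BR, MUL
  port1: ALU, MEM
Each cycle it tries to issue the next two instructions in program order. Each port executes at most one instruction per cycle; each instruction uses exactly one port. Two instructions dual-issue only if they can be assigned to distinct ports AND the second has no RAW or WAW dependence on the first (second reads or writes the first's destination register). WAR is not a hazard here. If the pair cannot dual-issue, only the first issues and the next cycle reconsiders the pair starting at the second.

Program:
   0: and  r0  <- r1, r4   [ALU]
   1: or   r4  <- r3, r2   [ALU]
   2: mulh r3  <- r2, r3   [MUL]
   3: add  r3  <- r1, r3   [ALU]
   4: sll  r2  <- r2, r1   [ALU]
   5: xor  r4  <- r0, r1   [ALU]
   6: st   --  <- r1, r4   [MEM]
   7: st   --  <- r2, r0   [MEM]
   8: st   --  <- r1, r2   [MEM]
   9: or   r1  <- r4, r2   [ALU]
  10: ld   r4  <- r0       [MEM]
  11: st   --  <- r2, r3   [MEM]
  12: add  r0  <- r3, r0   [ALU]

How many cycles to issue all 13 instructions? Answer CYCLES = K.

0. and.ALU/or.ALU @i0&i1  | pair
1. mulh.MUL @i2  | RAW+WAW r3
2. add.ALU/sll.ALU @i3&i4  | pair
3. xor.ALU @i5  | RAW r4
4. st.MEM @i6  | no-port MEM/MEM
5. st.MEM @i7  | no-port MEM/MEM
6. st.MEM/or.ALU @i8&i9  | pair
7. ld.MEM @i10  | no-port MEM/MEM
8. st.MEM/add.ALU @i11&i12  | pair

CYCLES = 9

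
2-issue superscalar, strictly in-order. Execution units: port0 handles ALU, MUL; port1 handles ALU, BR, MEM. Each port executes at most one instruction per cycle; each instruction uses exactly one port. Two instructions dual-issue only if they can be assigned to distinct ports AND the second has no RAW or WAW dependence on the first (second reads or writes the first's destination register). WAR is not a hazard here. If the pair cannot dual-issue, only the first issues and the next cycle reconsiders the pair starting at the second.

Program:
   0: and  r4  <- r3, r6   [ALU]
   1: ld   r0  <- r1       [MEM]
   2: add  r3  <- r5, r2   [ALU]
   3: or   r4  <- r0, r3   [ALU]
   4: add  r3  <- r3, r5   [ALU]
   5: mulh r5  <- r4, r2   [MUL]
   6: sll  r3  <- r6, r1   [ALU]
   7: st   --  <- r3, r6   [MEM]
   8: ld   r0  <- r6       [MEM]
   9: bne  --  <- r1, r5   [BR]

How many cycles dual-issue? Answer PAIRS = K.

PAIRS = 3

0. and.ALU/ld.MEM @i0/i1  | dual
1. add.ALU @i2  | RAW r3
2. or.ALU/add.ALU @i3/i4  | dual
3. mulh.MUL/sll.ALU @i5/i6  | dual
4. st.MEM @i7  | no-port MEM/MEM
5. ld.MEM @i8  | no-port MEM/BR
6. bne.BR @i9  | tail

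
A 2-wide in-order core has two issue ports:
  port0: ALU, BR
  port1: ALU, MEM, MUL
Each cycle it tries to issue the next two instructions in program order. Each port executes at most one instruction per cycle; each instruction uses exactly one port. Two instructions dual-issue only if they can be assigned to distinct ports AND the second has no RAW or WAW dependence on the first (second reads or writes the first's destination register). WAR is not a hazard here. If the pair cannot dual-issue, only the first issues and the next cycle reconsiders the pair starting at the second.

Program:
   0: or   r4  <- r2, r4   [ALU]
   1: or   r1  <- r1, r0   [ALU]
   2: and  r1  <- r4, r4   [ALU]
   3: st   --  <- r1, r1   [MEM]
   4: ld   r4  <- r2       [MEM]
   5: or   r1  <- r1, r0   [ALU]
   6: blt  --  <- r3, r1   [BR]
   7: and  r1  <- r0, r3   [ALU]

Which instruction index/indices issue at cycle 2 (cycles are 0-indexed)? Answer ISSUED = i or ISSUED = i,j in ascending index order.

ISSUED = 3

[0] i0,i1  or.ALU+or.ALU  -- pair
[1] i2  and.ALU  -- RAW r1
[2] i3  st.MEM  -- no-port MEM/MEM
[3] i4,i5  ld.MEM+or.ALU  -- pair
[4] i6,i7  blt.BR+and.ALU  -- pair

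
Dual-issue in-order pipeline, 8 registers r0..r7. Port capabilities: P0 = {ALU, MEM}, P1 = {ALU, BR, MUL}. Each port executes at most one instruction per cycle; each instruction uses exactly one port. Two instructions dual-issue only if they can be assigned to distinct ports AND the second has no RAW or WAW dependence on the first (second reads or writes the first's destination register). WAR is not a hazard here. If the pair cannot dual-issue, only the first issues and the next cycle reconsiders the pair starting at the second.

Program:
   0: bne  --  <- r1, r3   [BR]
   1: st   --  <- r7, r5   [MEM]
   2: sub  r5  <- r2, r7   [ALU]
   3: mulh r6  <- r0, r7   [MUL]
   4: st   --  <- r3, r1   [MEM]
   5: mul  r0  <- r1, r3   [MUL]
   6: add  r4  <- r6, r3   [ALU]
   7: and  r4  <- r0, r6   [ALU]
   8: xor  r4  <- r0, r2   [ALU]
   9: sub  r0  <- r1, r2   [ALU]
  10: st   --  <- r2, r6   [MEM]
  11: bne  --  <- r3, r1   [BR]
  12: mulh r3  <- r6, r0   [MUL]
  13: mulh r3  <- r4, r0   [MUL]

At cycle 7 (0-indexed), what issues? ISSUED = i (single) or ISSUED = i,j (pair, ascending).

ISSUED = 12

  cy0 -> i0&i1 (bne.BR st.MEM) 2-wide
  cy1 -> i2&i3 (sub.ALU mulh.MUL) 2-wide
  cy2 -> i4&i5 (st.MEM mul.MUL) 2-wide
  cy3 -> i6 (add.ALU) WAW r4
  cy4 -> i7 (and.ALU) WAW r4
  cy5 -> i8&i9 (xor.ALU sub.ALU) 2-wide
  cy6 -> i10&i11 (st.MEM bne.BR) 2-wide
  cy7 -> i12 (mulh.MUL) no-port MUL/MUL
  cy8 -> i13 (mulh.MUL) tail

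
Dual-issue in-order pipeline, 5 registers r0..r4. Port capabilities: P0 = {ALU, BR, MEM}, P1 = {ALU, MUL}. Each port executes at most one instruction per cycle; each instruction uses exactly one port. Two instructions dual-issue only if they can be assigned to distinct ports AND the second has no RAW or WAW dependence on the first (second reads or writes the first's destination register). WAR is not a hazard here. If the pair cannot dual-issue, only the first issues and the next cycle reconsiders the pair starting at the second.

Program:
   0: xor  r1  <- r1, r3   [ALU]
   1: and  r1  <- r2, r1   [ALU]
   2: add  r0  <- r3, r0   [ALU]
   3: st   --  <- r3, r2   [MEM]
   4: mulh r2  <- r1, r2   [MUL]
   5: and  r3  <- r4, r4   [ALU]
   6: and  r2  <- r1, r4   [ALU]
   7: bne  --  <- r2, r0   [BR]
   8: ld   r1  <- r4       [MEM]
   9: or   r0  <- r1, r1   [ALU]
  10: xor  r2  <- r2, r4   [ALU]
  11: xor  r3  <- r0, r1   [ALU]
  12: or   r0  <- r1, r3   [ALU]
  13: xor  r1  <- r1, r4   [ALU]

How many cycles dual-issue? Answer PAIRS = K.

PAIRS = 5

[0] i0  xor.ALU  -- RAW+WAW r1
[1] i1/i2  and.ALU+add.ALU  -- dual
[2] i3/i4  st.MEM+mulh.MUL  -- dual
[3] i5/i6  and.ALU+and.ALU  -- dual
[4] i7  bne.BR  -- no-port BR/MEM
[5] i8  ld.MEM  -- RAW r1
[6] i9/i10  or.ALU+xor.ALU  -- dual
[7] i11  xor.ALU  -- RAW r3
[8] i12/i13  or.ALU+xor.ALU  -- dual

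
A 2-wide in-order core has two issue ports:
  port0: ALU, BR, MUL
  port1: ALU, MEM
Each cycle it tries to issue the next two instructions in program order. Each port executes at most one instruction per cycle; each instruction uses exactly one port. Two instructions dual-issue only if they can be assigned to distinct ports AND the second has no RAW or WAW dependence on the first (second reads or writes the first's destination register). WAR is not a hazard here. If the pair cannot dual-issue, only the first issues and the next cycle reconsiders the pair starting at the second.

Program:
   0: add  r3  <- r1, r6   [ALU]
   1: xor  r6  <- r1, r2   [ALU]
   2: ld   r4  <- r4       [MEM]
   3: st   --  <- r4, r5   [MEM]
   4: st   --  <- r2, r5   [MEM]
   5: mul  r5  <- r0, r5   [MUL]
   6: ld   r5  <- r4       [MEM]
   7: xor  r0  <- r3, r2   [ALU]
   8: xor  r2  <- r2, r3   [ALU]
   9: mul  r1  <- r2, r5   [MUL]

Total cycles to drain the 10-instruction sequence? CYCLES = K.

0. add/xor @i0,i1  | 2-wide
1. ld @i2  | no-port MEM/MEM
2. st @i3  | no-port MEM/MEM
3. st/mul @i4,i5  | 2-wide
4. ld/xor @i6,i7  | 2-wide
5. xor @i8  | RAW r2
6. mul @i9  | tail

CYCLES = 7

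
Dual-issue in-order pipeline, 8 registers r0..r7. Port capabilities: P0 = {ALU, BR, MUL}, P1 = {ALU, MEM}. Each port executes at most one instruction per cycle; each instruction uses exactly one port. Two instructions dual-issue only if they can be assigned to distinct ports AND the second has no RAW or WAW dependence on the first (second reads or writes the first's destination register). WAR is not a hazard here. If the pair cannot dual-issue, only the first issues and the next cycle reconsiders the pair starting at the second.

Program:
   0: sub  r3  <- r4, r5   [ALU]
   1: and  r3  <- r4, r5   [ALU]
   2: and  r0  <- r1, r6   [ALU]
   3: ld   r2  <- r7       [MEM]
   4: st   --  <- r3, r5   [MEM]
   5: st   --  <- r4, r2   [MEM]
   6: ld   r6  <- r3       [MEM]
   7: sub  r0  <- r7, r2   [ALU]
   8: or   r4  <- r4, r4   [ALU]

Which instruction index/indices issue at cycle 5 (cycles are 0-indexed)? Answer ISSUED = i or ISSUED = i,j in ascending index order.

ISSUED = 6,7

  cy0 -> i0 (sub.ALU) WAW r3
  cy1 -> i1/i2 (and.ALU and.ALU) pair
  cy2 -> i3 (ld.MEM) no-port MEM/MEM
  cy3 -> i4 (st.MEM) no-port MEM/MEM
  cy4 -> i5 (st.MEM) no-port MEM/MEM
  cy5 -> i6/i7 (ld.MEM sub.ALU) pair
  cy6 -> i8 (or.ALU) tail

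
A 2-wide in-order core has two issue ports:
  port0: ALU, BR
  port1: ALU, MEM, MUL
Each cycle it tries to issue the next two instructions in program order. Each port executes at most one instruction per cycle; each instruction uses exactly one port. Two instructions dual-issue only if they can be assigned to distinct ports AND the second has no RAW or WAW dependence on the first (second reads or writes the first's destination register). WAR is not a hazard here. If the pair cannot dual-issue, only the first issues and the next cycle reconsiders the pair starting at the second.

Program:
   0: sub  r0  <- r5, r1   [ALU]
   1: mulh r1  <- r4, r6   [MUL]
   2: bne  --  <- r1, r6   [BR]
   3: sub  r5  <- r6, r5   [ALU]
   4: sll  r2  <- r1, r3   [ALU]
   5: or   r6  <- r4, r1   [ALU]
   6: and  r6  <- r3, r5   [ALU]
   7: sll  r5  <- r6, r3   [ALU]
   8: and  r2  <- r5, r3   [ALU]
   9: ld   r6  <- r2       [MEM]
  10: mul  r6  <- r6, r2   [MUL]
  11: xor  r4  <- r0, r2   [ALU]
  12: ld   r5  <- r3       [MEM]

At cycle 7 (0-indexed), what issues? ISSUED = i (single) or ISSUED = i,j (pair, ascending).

ISSUED = 10,11

0. sub.ALU mulh.MUL @i0,i1  | pair
1. bne.BR sub.ALU @i2,i3  | pair
2. sll.ALU or.ALU @i4,i5  | pair
3. and.ALU @i6  | RAW r6
4. sll.ALU @i7  | RAW r5
5. and.ALU @i8  | RAW r2
6. ld.MEM @i9  | no-port MEM/MUL
7. mul.MUL xor.ALU @i10,i11  | pair
8. ld.MEM @i12  | tail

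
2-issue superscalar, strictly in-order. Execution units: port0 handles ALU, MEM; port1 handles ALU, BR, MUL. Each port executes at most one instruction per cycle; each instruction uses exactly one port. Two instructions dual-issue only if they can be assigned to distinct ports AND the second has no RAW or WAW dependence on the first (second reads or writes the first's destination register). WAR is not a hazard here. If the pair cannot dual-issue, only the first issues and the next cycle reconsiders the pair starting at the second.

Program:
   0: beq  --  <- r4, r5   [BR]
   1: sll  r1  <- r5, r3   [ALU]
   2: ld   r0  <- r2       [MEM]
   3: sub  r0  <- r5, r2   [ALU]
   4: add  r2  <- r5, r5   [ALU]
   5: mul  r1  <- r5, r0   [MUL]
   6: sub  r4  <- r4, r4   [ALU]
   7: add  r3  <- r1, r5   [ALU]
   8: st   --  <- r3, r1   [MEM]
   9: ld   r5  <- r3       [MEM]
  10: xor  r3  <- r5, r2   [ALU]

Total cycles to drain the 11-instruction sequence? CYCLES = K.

#0 head=0: beq.BR sll.ALU i0+i1 dual
#1 head=2: ld.MEM i2 WAW r0
#2 head=3: sub.ALU add.ALU i3+i4 dual
#3 head=5: mul.MUL sub.ALU i5+i6 dual
#4 head=7: add.ALU i7 RAW r3
#5 head=8: st.MEM i8 no-port MEM/MEM
#6 head=9: ld.MEM i9 RAW r5
#7 head=10: xor.ALU i10 tail

CYCLES = 8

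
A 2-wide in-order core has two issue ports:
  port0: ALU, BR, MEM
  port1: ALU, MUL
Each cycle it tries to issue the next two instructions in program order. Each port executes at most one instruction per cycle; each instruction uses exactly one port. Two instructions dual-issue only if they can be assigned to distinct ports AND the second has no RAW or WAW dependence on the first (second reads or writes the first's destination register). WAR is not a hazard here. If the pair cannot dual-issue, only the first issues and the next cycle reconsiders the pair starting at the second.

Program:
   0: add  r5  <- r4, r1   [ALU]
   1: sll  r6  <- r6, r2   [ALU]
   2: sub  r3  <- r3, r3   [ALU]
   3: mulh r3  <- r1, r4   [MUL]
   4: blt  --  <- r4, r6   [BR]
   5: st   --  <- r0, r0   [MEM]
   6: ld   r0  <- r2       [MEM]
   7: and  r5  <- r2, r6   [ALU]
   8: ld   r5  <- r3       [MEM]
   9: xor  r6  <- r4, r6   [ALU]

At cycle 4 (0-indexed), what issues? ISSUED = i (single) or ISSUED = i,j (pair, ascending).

ISSUED = 6,7

[0] i0+i1  add+sll  -- pair
[1] i2  sub  -- WAW r3
[2] i3+i4  mulh+blt  -- pair
[3] i5  st  -- no-port MEM/MEM
[4] i6+i7  ld+and  -- pair
[5] i8+i9  ld+xor  -- pair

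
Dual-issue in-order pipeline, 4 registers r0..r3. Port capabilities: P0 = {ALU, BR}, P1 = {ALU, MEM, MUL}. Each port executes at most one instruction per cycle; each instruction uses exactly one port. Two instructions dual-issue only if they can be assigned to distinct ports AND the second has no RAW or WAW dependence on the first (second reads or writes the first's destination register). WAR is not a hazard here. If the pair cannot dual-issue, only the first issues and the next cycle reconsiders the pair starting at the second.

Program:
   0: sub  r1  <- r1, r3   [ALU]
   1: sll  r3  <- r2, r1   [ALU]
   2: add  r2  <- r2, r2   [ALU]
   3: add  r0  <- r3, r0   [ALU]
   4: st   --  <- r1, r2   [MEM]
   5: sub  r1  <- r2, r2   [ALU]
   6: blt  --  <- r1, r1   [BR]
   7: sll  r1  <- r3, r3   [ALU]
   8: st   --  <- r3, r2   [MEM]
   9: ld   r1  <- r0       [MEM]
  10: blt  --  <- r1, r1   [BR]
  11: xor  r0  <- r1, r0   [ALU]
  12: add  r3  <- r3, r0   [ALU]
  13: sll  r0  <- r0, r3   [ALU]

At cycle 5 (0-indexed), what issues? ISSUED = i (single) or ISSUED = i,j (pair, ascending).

ISSUED = 8

  cy0 -> i0 (sub.ALU) RAW r1
  cy1 -> i1&i2 (sll.ALU/add.ALU) dual
  cy2 -> i3&i4 (add.ALU/st.MEM) dual
  cy3 -> i5 (sub.ALU) RAW r1
  cy4 -> i6&i7 (blt.BR/sll.ALU) dual
  cy5 -> i8 (st.MEM) no-port MEM/MEM
  cy6 -> i9 (ld.MEM) RAW r1
  cy7 -> i10&i11 (blt.BR/xor.ALU) dual
  cy8 -> i12 (add.ALU) RAW r3
  cy9 -> i13 (sll.ALU) tail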